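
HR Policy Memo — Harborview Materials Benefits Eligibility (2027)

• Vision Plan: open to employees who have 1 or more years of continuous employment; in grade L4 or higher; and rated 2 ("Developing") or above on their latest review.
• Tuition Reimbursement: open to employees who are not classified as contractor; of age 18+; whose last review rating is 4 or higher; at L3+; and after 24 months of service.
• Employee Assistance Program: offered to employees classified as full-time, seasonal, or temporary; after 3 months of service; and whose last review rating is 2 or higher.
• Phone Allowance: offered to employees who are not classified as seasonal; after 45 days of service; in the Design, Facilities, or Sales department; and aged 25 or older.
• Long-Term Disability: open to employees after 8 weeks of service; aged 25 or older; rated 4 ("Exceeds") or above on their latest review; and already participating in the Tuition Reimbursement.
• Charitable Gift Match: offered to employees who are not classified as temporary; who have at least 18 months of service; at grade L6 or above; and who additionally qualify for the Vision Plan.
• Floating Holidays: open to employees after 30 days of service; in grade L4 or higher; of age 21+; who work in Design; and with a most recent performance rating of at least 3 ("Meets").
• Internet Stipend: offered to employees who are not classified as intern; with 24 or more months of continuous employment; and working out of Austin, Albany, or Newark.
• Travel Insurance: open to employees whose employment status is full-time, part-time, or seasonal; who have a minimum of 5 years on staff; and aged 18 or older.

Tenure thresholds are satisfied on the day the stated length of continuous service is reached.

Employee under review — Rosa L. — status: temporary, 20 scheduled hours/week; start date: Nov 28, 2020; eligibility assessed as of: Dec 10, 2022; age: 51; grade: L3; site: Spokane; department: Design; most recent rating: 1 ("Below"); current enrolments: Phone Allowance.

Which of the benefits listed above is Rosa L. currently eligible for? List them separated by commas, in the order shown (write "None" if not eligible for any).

Service from Nov 28, 2020 to Dec 10, 2022: 742 days.
Vision Plan — service 742 days ≥ 1 year (≈365 days) ✓; grade L3 < L4 ✗ → not eligible.
Tuition Reimbursement — status temporary ✓ (not excluded); age 51 ≥ 18 ✓; rating 1 < 4 ✗ → not eligible.
Employee Assistance Program — status temporary ✓; service 742 days ≥ 3 months (≈90 days) ✓; rating 1 < 2 ✗ → not eligible.
Phone Allowance — status temporary ✓ (not excluded); service 742 days ≥ 45 days ✓; dept Design ✓; age 51 ≥ 25 ✓ → eligible.
Long-Term Disability — service 742 days ≥ 8 weeks (≈56 days) ✓; age 51 ≥ 25 ✓; rating 1 < 4 ✗ → not eligible.
Charitable Gift Match — status temporary ✗ (excluded) → not eligible.
Floating Holidays — service 742 days ≥ 30 days ✓; grade L3 < L4 ✗ → not eligible.
Internet Stipend — status temporary ✓ (not excluded); service 742 days ≥ 24 months (≈720 days) ✓; site Spokane ✗ (not Austin, Albany, or Newark) → not eligible.
Travel Insurance — status temporary ✗ (requires full-time, part-time, or seasonal) → not eligible.

Phone Allowance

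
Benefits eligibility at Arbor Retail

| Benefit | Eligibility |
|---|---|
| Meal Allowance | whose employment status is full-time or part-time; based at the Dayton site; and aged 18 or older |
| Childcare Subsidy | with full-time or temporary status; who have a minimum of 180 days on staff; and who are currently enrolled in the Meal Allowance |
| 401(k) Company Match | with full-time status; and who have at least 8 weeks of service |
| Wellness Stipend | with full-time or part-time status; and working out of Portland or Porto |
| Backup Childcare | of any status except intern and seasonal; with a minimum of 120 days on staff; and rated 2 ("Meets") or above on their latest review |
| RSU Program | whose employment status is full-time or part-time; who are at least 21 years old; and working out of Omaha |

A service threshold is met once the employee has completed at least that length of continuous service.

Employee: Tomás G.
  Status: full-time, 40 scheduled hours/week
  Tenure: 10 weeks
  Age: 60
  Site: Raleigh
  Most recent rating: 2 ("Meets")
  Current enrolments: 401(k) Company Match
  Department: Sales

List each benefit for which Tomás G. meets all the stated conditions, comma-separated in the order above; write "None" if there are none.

Meal Allowance — status full-time ✓; site Raleigh ✗ (not Dayton) → not eligible.
Childcare Subsidy — status full-time ✓; service 10 weeks < 180 days ✗ → not eligible.
401(k) Company Match — status full-time ✓; service 10 weeks ≥ 8 weeks ✓ → eligible.
Wellness Stipend — status full-time ✓; site Raleigh ✗ (not Portland or Porto) → not eligible.
Backup Childcare — status full-time ✓ (not excluded); service 10 weeks < 120 days ✗ → not eligible.
RSU Program — status full-time ✓; age 60 ≥ 21 ✓; site Raleigh ✗ (not Omaha) → not eligible.

401(k) Company Match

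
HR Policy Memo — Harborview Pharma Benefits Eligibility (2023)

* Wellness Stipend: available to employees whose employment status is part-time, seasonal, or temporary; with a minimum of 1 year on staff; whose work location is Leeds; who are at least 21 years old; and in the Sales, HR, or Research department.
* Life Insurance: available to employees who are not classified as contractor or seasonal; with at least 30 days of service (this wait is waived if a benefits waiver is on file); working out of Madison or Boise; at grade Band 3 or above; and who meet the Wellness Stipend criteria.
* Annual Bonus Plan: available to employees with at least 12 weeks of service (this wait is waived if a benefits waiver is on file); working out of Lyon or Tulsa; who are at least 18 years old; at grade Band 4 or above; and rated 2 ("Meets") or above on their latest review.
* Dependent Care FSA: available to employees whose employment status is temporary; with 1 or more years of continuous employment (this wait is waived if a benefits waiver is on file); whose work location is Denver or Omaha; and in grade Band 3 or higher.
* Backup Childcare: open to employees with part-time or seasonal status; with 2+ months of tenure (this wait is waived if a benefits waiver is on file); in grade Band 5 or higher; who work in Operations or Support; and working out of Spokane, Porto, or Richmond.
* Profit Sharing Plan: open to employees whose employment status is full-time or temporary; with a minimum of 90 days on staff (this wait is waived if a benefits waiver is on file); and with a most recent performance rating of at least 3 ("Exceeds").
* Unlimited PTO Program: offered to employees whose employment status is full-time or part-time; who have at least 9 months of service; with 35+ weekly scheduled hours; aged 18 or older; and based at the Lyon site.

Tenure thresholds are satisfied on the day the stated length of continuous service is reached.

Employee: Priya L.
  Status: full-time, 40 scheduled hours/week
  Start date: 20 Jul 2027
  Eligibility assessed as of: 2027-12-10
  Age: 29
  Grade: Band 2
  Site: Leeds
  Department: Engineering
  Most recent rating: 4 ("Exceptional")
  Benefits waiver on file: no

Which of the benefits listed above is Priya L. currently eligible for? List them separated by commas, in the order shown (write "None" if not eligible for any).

Profit Sharing Plan

Service from 20 Jul 2027 to 2027-12-10: 143 days.
Wellness Stipend — status full-time ✗ (requires part-time, seasonal, or temporary) → not eligible.
Life Insurance — status full-time ✓ (not excluded); no waiver, service 143 days ≥ 30 days ✓; site Leeds ✗ (not Madison or Boise) → not eligible.
Annual Bonus Plan — no waiver, service 143 days ≥ 12 weeks (≈84 days) ✓; site Leeds ✗ (not Lyon or Tulsa) → not eligible.
Dependent Care FSA — status full-time ✗ (requires temporary) → not eligible.
Backup Childcare — status full-time ✗ (requires part-time or seasonal) → not eligible.
Profit Sharing Plan — status full-time ✓; no waiver, service 143 days ≥ 90 days ✓; rating 4 ≥ 3 ✓ → eligible.
Unlimited PTO Program — status full-time ✓; service 143 days < 9 months (≈270 days) ✗ → not eligible.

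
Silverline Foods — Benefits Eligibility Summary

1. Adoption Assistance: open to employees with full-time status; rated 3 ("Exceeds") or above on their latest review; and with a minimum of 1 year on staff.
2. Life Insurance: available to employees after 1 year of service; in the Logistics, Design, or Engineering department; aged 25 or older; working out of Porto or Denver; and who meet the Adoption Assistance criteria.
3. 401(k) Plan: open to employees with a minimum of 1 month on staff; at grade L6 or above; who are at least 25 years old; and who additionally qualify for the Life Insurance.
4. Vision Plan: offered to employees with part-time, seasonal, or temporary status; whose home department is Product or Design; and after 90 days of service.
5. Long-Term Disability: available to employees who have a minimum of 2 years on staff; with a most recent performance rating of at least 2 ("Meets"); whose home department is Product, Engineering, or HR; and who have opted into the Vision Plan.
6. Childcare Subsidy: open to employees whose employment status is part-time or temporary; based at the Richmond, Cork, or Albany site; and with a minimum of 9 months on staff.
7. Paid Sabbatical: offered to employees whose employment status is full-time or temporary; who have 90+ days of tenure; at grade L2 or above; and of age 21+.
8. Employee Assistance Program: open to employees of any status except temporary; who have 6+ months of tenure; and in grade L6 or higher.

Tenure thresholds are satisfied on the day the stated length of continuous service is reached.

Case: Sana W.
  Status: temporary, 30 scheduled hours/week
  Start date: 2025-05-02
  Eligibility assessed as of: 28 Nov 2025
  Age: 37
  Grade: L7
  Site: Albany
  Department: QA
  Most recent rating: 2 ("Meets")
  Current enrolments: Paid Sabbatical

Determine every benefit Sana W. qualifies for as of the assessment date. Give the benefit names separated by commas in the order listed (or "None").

Paid Sabbatical

Service from 2025-05-02 to 28 Nov 2025: 210 days.
Adoption Assistance — status temporary ✗ (requires full-time) → not eligible.
Life Insurance — service 210 days < 1 year (≈365 days) ✗ → not eligible.
401(k) Plan — service 210 days ≥ 1 month (≈30 days) ✓; grade L7 ≥ L6 ✓; age 37 ≥ 25 ✓; not eligible for Life Insurance ✗ → not eligible.
Vision Plan — status temporary ✓; dept QA ✗ → not eligible.
Long-Term Disability — service 210 days < 2 years (≈730 days) ✗ → not eligible.
Childcare Subsidy — status temporary ✓; site Albany ✓; service 210 days < 9 months (≈270 days) ✗ → not eligible.
Paid Sabbatical — status temporary ✓; service 210 days ≥ 90 days ✓; grade L7 ≥ L2 ✓; age 37 ≥ 21 ✓ → eligible.
Employee Assistance Program — status temporary ✗ (excluded) → not eligible.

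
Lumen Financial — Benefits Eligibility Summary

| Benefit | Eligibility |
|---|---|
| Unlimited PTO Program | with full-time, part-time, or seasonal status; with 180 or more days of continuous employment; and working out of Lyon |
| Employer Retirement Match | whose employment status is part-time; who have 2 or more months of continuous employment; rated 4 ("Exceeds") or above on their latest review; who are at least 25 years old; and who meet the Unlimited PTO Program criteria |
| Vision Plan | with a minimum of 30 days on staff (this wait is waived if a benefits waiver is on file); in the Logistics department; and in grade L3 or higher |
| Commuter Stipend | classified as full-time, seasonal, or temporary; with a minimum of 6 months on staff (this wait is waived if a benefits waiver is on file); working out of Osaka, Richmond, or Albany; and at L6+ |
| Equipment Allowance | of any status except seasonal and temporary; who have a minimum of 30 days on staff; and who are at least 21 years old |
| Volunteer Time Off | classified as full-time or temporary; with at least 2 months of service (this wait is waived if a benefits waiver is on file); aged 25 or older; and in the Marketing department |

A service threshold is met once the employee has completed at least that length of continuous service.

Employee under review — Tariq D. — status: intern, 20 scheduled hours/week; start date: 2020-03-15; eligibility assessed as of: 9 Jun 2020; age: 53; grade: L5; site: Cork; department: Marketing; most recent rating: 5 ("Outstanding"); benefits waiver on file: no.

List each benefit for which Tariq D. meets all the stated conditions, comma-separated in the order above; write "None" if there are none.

Service from 2020-03-15 to 9 Jun 2020: 86 days.
Unlimited PTO Program — status intern ✗ (requires full-time, part-time, or seasonal) → not eligible.
Employer Retirement Match — status intern ✗ (requires part-time) → not eligible.
Vision Plan — no waiver, service 86 days ≥ 30 days ✓; dept Marketing ✗ → not eligible.
Commuter Stipend — status intern ✗ (requires full-time, seasonal, or temporary) → not eligible.
Equipment Allowance — status intern ✓ (not excluded); service 86 days ≥ 30 days ✓; age 53 ≥ 21 ✓ → eligible.
Volunteer Time Off — status intern ✗ (requires full-time or temporary) → not eligible.

Equipment Allowance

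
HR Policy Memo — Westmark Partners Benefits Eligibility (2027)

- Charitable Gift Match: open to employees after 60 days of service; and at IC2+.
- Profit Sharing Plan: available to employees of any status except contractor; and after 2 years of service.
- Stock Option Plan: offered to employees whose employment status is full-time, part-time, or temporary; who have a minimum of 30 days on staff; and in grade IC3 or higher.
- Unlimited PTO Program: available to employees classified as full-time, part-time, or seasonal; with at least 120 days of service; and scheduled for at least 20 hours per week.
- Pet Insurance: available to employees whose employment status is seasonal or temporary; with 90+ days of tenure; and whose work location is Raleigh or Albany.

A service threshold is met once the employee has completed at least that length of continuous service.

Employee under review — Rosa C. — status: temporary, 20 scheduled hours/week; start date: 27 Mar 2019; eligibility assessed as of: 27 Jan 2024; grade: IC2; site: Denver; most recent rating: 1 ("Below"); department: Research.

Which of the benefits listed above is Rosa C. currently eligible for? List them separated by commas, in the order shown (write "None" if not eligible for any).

Service from 27 Mar 2019 to 27 Jan 2024: 1767 days.
Charitable Gift Match — service 1767 days ≥ 60 days ✓; grade IC2 ≥ IC2 ✓ → eligible.
Profit Sharing Plan — status temporary ✓ (not excluded); service 1767 days ≥ 2 years (≈730 days) ✓ → eligible.
Stock Option Plan — status temporary ✓; service 1767 days ≥ 30 days ✓; grade IC2 < IC3 ✗ → not eligible.
Unlimited PTO Program — status temporary ✗ (requires full-time, part-time, or seasonal) → not eligible.
Pet Insurance — status temporary ✓; service 1767 days ≥ 90 days ✓; site Denver ✗ (not Raleigh or Albany) → not eligible.

Charitable Gift Match, Profit Sharing Plan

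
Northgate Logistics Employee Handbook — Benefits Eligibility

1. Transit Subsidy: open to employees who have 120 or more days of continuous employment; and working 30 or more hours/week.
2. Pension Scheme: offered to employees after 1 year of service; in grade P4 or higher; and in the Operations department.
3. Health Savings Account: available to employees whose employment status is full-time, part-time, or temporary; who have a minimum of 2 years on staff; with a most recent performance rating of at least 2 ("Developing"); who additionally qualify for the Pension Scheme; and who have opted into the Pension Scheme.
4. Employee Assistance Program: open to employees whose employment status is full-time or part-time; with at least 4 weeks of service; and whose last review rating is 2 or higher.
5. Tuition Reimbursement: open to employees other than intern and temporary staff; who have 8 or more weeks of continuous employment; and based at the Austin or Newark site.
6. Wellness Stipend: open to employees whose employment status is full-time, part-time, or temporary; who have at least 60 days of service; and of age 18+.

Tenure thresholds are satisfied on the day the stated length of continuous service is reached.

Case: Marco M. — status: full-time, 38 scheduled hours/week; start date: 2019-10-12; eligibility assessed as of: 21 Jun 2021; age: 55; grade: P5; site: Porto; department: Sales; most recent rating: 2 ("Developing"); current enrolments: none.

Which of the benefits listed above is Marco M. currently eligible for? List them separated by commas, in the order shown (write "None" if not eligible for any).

Service from 2019-10-12 to 21 Jun 2021: 618 days.
Transit Subsidy — service 618 days ≥ 120 days ✓; 38 hrs/wk ≥ 30 ✓ → eligible.
Pension Scheme — service 618 days ≥ 1 year (≈365 days) ✓; grade P5 ≥ P4 ✓; dept Sales ✗ → not eligible.
Health Savings Account — status full-time ✓; service 618 days < 2 years (≈730 days) ✗ → not eligible.
Employee Assistance Program — status full-time ✓; service 618 days ≥ 4 weeks (≈28 days) ✓; rating 2 ≥ 2 ✓ → eligible.
Tuition Reimbursement — status full-time ✓ (not excluded); service 618 days ≥ 8 weeks (≈56 days) ✓; site Porto ✗ (not Austin or Newark) → not eligible.
Wellness Stipend — status full-time ✓; service 618 days ≥ 60 days ✓; age 55 ≥ 18 ✓ → eligible.

Transit Subsidy, Employee Assistance Program, Wellness Stipend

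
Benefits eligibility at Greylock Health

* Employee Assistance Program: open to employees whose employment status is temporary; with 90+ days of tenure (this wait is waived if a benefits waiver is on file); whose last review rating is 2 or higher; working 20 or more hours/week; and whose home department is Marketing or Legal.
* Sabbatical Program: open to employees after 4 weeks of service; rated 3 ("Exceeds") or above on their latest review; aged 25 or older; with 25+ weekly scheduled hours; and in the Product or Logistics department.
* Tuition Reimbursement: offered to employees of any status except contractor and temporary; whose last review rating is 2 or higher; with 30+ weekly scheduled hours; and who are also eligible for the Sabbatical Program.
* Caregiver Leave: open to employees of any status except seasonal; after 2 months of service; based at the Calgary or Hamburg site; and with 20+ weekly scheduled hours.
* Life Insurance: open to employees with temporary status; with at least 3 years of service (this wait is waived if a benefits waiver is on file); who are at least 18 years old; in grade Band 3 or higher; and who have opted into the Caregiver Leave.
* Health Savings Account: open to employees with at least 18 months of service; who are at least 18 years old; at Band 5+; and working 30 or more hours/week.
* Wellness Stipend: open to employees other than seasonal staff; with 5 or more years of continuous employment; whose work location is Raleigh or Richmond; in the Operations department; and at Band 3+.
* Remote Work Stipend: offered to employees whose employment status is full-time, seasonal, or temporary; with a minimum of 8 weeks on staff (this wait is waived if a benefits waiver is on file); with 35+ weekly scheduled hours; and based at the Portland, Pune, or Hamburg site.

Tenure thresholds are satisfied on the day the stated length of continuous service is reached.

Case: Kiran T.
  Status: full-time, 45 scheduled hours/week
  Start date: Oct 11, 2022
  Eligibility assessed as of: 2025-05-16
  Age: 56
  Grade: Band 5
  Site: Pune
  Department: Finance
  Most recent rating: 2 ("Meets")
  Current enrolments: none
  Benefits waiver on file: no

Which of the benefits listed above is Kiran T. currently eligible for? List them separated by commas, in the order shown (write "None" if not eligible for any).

Service from Oct 11, 2022 to 2025-05-16: 948 days.
Employee Assistance Program — status full-time ✗ (requires temporary) → not eligible.
Sabbatical Program — service 948 days ≥ 4 weeks (≈28 days) ✓; rating 2 < 3 ✗ → not eligible.
Tuition Reimbursement — status full-time ✓ (not excluded); rating 2 ≥ 2 ✓; 45 hrs/wk ≥ 30 ✓; not eligible for Sabbatical Program ✗ → not eligible.
Caregiver Leave — status full-time ✓ (not excluded); service 948 days ≥ 2 months (≈60 days) ✓; site Pune ✗ (not Calgary or Hamburg) → not eligible.
Life Insurance — status full-time ✗ (requires temporary) → not eligible.
Health Savings Account — service 948 days ≥ 18 months (≈540 days) ✓; age 56 ≥ 18 ✓; grade Band 5 ≥ Band 5 ✓; 45 hrs/wk ≥ 30 ✓ → eligible.
Wellness Stipend — status full-time ✓ (not excluded); service 948 days < 5 years (≈1825 days) ✗ → not eligible.
Remote Work Stipend — status full-time ✓; no waiver, service 948 days ≥ 8 weeks (≈56 days) ✓; 45 hrs/wk ≥ 35 ✓; site Pune ✓ → eligible.

Health Savings Account, Remote Work Stipend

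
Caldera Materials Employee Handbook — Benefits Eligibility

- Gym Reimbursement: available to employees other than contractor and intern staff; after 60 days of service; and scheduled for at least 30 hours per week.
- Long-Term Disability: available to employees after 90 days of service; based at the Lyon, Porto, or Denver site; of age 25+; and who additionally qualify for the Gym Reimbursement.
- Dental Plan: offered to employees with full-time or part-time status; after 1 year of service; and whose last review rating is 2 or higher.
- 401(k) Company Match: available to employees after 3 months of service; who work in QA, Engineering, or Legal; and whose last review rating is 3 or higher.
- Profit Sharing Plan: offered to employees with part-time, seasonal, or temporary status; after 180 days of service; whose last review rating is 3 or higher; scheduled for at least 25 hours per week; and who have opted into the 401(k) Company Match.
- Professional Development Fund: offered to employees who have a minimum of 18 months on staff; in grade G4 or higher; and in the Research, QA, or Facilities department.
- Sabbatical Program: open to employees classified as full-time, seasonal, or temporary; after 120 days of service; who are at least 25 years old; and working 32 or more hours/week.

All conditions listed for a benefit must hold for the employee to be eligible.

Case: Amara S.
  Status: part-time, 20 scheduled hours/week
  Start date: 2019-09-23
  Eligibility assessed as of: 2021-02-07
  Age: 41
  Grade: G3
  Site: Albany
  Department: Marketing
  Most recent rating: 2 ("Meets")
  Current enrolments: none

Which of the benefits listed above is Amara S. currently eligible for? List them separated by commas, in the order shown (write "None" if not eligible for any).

Service from 2019-09-23 to 2021-02-07: 503 days.
Gym Reimbursement — status part-time ✓ (not excluded); service 503 days ≥ 60 days ✓; 20 hrs/wk < 30 ✗ → not eligible.
Long-Term Disability — service 503 days ≥ 90 days ✓; site Albany ✗ (not Lyon, Porto, or Denver) → not eligible.
Dental Plan — status part-time ✓; service 503 days ≥ 1 year (≈365 days) ✓; rating 2 ≥ 2 ✓ → eligible.
401(k) Company Match — service 503 days ≥ 3 months (≈90 days) ✓; dept Marketing ✗ → not eligible.
Profit Sharing Plan — status part-time ✓; service 503 days ≥ 180 days ✓; rating 2 < 3 ✗ → not eligible.
Professional Development Fund — service 503 days < 18 months (≈540 days) ✗ → not eligible.
Sabbatical Program — status part-time ✗ (requires full-time, seasonal, or temporary) → not eligible.

Dental Plan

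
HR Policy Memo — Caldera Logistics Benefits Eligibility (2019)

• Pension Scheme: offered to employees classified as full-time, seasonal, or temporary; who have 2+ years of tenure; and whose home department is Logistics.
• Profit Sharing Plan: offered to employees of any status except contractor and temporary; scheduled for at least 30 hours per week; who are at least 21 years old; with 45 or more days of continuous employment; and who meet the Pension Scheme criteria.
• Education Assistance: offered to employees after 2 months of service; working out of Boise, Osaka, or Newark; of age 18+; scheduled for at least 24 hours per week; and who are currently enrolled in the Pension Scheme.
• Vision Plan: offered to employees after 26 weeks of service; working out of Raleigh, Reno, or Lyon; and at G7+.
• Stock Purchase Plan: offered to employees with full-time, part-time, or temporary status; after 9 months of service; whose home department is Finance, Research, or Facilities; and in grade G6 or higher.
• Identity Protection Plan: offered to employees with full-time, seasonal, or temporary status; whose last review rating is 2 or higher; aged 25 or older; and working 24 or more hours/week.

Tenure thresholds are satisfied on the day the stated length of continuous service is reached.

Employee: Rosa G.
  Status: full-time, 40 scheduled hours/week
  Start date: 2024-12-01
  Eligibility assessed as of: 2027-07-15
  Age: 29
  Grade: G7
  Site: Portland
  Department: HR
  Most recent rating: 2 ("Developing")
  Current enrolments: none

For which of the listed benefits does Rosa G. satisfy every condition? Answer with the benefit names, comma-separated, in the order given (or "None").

Service from 2024-12-01 to 2027-07-15: 956 days.
Pension Scheme — status full-time ✓; service 956 days ≥ 2 years (≈730 days) ✓; dept HR ✗ → not eligible.
Profit Sharing Plan — status full-time ✓ (not excluded); 40 hrs/wk ≥ 30 ✓; age 29 ≥ 21 ✓; service 956 days ≥ 45 days ✓; not eligible for Pension Scheme ✗ → not eligible.
Education Assistance — service 956 days ≥ 2 months (≈60 days) ✓; site Portland ✗ (not Boise, Osaka, or Newark) → not eligible.
Vision Plan — service 956 days ≥ 26 weeks (≈182 days) ✓; site Portland ✗ (not Raleigh, Reno, or Lyon) → not eligible.
Stock Purchase Plan — status full-time ✓; service 956 days ≥ 9 months (≈270 days) ✓; dept HR ✗ → not eligible.
Identity Protection Plan — status full-time ✓; rating 2 ≥ 2 ✓; age 29 ≥ 25 ✓; 40 hrs/wk ≥ 24 ✓ → eligible.

Identity Protection Plan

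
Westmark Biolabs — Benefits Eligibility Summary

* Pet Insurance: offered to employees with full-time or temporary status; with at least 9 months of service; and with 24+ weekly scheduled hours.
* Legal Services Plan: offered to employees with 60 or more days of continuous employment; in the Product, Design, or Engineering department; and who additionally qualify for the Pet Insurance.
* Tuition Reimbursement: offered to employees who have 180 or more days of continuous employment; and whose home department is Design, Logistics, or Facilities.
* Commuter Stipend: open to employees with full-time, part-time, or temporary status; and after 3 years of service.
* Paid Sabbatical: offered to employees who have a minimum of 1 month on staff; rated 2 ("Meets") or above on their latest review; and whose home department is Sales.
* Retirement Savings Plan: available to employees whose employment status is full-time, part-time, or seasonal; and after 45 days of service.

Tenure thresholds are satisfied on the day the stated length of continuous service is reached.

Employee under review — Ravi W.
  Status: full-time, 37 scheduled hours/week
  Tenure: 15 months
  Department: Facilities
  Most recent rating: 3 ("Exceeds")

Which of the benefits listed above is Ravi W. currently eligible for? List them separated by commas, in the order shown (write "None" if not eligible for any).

Pet Insurance, Tuition Reimbursement, Retirement Savings Plan

Pet Insurance — status full-time ✓; service 15 months ≥ 9 months ✓; 37 hrs/wk ≥ 24 ✓ → eligible.
Legal Services Plan — service 15 months ≥ 60 days ✓; dept Facilities ✗ → not eligible.
Tuition Reimbursement — service 15 months ≥ 180 days ✓; dept Facilities ✓ → eligible.
Commuter Stipend — status full-time ✓; service 15 months < 3 years (≈1095 days) ✗ → not eligible.
Paid Sabbatical — service 15 months ≥ 1 month ✓; rating 3 ≥ 2 ✓; dept Facilities ✗ → not eligible.
Retirement Savings Plan — status full-time ✓; service 15 months ≥ 45 days ✓ → eligible.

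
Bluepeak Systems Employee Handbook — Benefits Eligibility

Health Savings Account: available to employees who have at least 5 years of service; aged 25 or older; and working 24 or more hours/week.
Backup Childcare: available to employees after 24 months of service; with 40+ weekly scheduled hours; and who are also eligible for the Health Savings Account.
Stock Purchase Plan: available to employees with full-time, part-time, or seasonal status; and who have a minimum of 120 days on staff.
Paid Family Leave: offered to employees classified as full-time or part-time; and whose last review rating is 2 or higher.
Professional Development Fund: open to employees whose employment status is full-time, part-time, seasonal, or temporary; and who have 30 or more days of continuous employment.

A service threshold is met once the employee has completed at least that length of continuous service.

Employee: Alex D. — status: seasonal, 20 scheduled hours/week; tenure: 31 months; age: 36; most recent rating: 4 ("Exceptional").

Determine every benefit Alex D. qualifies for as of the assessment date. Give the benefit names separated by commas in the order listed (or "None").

Health Savings Account — service 31 months < 5 years (≈1825 days) ✗ → not eligible.
Backup Childcare — service 31 months ≥ 24 months ✓; 20 hrs/wk < 40 ✗ → not eligible.
Stock Purchase Plan — status seasonal ✓; service 31 months ≥ 120 days ✓ → eligible.
Paid Family Leave — status seasonal ✗ (requires full-time or part-time) → not eligible.
Professional Development Fund — status seasonal ✓; service 31 months ≥ 30 days ✓ → eligible.

Stock Purchase Plan, Professional Development Fund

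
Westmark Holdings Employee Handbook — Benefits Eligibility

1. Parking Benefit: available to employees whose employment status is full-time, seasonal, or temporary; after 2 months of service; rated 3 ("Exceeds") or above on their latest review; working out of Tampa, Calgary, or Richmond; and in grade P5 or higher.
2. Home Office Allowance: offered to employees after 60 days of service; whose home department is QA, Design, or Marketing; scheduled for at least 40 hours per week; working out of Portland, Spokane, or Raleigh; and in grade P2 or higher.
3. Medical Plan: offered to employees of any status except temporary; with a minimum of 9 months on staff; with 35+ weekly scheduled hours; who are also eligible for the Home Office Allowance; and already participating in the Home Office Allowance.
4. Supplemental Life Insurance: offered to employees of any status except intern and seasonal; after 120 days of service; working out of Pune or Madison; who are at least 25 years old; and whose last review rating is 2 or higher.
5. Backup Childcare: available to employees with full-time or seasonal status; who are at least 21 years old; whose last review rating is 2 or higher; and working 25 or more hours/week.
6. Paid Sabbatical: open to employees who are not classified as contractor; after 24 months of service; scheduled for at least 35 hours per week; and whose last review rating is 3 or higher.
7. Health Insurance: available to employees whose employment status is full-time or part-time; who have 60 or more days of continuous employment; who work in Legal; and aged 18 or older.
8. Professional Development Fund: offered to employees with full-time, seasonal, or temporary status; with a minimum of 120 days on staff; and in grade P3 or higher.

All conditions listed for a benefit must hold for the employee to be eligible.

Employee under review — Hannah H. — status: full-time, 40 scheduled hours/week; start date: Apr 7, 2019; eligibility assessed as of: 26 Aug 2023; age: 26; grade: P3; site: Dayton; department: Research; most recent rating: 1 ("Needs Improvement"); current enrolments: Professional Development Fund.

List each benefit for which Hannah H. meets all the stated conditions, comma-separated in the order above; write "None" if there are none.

Service from Apr 7, 2019 to 26 Aug 2023: 1602 days.
Parking Benefit — status full-time ✓; service 1602 days ≥ 2 months (≈60 days) ✓; rating 1 < 3 ✗ → not eligible.
Home Office Allowance — service 1602 days ≥ 60 days ✓; dept Research ✗ → not eligible.
Medical Plan — status full-time ✓ (not excluded); service 1602 days ≥ 9 months (≈270 days) ✓; 40 hrs/wk ≥ 35 ✓; not eligible for Home Office Allowance ✗ → not eligible.
Supplemental Life Insurance — status full-time ✓ (not excluded); service 1602 days ≥ 120 days ✓; site Dayton ✗ (not Pune or Madison) → not eligible.
Backup Childcare — status full-time ✓; age 26 ≥ 21 ✓; rating 1 < 2 ✗ → not eligible.
Paid Sabbatical — status full-time ✓ (not excluded); service 1602 days ≥ 24 months (≈720 days) ✓; 40 hrs/wk ≥ 35 ✓; rating 1 < 3 ✗ → not eligible.
Health Insurance — status full-time ✓; service 1602 days ≥ 60 days ✓; dept Research ✗ → not eligible.
Professional Development Fund — status full-time ✓; service 1602 days ≥ 120 days ✓; grade P3 ≥ P3 ✓ → eligible.

Professional Development Fund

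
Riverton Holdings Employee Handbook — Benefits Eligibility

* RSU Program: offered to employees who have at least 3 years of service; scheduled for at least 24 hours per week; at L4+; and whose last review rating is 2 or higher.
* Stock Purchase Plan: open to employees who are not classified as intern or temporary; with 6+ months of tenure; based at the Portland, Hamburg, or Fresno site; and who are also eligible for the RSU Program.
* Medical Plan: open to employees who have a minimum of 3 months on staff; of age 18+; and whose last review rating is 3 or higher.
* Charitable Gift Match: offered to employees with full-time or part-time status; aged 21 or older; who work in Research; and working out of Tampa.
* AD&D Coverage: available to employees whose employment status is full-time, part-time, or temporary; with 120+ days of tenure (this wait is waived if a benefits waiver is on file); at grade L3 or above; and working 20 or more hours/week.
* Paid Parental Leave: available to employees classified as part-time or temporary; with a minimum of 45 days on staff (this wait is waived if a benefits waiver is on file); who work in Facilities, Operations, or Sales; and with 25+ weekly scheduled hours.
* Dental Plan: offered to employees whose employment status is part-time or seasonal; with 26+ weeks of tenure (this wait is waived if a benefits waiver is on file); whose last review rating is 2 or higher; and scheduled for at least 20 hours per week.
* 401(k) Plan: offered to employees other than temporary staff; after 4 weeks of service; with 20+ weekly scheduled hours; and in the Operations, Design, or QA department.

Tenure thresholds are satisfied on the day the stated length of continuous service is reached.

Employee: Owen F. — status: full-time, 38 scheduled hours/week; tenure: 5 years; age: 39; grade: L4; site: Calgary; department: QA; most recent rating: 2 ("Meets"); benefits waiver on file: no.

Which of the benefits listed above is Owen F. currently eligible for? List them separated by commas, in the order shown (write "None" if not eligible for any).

RSU Program, AD&D Coverage, 401(k) Plan

RSU Program — service 5 years ≥ 3 years ✓; 38 hrs/wk ≥ 24 ✓; grade L4 ≥ L4 ✓; rating 2 ≥ 2 ✓ → eligible.
Stock Purchase Plan — status full-time ✓ (not excluded); service 5 years ≥ 6 months (≈180 days) ✓; site Calgary ✗ (not Portland, Hamburg, or Fresno) → not eligible.
Medical Plan — service 5 years ≥ 3 months (≈90 days) ✓; age 39 ≥ 18 ✓; rating 2 < 3 ✗ → not eligible.
Charitable Gift Match — status full-time ✓; age 39 ≥ 21 ✓; dept QA ✗ → not eligible.
AD&D Coverage — status full-time ✓; no waiver, service 5 years ≥ 120 days ✓; grade L4 ≥ L3 ✓; 38 hrs/wk ≥ 20 ✓ → eligible.
Paid Parental Leave — status full-time ✗ (requires part-time or temporary) → not eligible.
Dental Plan — status full-time ✗ (requires part-time or seasonal) → not eligible.
401(k) Plan — status full-time ✓ (not excluded); service 5 years ≥ 4 weeks (≈28 days) ✓; 38 hrs/wk ≥ 20 ✓; dept QA ✓ → eligible.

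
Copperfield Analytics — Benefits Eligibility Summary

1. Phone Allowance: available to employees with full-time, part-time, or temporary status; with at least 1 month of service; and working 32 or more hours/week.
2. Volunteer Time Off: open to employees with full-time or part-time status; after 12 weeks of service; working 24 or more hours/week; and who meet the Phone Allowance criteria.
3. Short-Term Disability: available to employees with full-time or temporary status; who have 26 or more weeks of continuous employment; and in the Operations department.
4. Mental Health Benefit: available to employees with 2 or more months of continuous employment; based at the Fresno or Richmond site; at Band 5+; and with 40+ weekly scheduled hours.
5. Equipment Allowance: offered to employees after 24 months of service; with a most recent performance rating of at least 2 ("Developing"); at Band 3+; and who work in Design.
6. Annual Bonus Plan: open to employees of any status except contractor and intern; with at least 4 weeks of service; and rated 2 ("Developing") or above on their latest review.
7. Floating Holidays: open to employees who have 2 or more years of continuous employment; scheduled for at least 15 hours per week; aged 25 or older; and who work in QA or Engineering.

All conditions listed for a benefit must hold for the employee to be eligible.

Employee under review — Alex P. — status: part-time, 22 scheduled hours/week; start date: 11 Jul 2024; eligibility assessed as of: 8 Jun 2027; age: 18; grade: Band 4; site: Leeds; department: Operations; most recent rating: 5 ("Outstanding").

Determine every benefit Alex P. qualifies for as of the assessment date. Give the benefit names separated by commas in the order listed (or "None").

Annual Bonus Plan

Service from 11 Jul 2024 to 8 Jun 2027: 1062 days.
Phone Allowance — status part-time ✓; service 1062 days ≥ 1 month (≈30 days) ✓; 22 hrs/wk < 32 ✗ → not eligible.
Volunteer Time Off — status part-time ✓; service 1062 days ≥ 12 weeks (≈84 days) ✓; 22 hrs/wk < 24 ✗ → not eligible.
Short-Term Disability — status part-time ✗ (requires full-time or temporary) → not eligible.
Mental Health Benefit — service 1062 days ≥ 2 months (≈60 days) ✓; site Leeds ✗ (not Fresno or Richmond) → not eligible.
Equipment Allowance — service 1062 days ≥ 24 months (≈720 days) ✓; rating 5 ≥ 2 ✓; grade Band 4 ≥ Band 3 ✓; dept Operations ✗ → not eligible.
Annual Bonus Plan — status part-time ✓ (not excluded); service 1062 days ≥ 4 weeks (≈28 days) ✓; rating 5 ≥ 2 ✓ → eligible.
Floating Holidays — service 1062 days ≥ 2 years (≈730 days) ✓; 22 hrs/wk ≥ 15 ✓; age 18 < 25 ✗ → not eligible.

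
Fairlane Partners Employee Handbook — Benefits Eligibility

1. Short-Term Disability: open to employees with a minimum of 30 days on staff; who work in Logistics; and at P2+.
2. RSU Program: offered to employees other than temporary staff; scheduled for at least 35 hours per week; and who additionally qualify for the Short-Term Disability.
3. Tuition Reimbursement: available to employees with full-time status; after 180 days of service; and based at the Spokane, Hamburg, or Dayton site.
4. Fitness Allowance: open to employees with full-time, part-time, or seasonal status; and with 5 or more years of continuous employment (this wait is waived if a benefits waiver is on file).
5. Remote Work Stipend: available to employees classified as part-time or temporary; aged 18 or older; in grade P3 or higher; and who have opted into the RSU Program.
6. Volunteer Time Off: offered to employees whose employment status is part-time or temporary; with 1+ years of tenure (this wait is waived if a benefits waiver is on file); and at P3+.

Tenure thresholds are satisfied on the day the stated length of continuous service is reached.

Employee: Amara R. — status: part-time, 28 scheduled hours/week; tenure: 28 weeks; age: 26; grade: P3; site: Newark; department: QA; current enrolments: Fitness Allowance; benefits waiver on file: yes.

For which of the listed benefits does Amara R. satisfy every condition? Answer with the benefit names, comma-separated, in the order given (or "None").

Short-Term Disability — service 28 weeks ≥ 30 days ✓; dept QA ✗ → not eligible.
RSU Program — status part-time ✓ (not excluded); 28 hrs/wk < 35 ✗ → not eligible.
Tuition Reimbursement — status part-time ✗ (requires full-time) → not eligible.
Fitness Allowance — status part-time ✓; benefits waiver on file ✓ → eligible.
Remote Work Stipend — status part-time ✓; age 26 ≥ 18 ✓; grade P3 ≥ P3 ✓; not enrolled in RSU Program ✗ → not eligible.
Volunteer Time Off — status part-time ✓; benefits waiver on file ✓; grade P3 ≥ P3 ✓ → eligible.

Fitness Allowance, Volunteer Time Off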